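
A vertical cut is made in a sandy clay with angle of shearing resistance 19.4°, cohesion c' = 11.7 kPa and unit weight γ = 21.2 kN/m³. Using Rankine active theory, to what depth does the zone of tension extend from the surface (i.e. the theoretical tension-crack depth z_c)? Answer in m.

K_a = tan²(45° − 19.4°/2) = 0.5013; √K_a = 0.7080.
The active pressure is zero where K_a γ z = 2c√K_a, so z_c = 2c/(γ√K_a) = 2×11.7/(21.2×0.7080) = 1.559 m.

1.56 m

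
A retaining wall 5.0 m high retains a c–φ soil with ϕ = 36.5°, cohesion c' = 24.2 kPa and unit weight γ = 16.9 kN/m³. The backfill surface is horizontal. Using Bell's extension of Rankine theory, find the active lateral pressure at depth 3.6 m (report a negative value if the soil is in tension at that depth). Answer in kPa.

K_a = (1 − sin φ)/(1 + sin φ) = 0.2541.
σ_a = K_a γ z − 2c√K_a = 0.2541×16.9×3.6 − 2×24.2×0.5040 = -8.939 kPa.

-8.94 kPa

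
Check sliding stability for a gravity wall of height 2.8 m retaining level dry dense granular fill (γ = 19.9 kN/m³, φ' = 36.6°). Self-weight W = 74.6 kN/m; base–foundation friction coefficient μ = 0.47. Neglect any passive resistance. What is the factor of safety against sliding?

1.78

K_a = tan²(45° − 36.6°/2) = 0.2530.
P_a = ½K_aγH² = 0.5×0.2530×19.9×2.8² = 19.73 kN/m, acting at H/3 = 0.9333 m above the base.
FS_sliding = μW / P_a = 0.47×74.6 / 19.73 = 1.777.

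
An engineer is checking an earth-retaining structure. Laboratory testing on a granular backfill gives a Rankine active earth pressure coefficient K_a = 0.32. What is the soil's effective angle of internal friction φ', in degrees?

31.0°

K_a = tan²(45° − φ/2) ⇒ 45° − φ/2 = arctan(√0.32) = 29.50°.
φ = 2(45° − 29.50°) = 31.01°.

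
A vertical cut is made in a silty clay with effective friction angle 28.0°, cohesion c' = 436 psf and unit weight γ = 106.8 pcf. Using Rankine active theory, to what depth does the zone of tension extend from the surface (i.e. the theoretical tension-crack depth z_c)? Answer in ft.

K_a = tan²(45° − 28.0°/2) = 0.3610; √K_a = 0.6009.
The active pressure is zero where K_a γ z = 2c√K_a, so z_c = 2c/(γ√K_a) = 2×436/(106.8×0.6009) = 13.59 ft.

13.6 ft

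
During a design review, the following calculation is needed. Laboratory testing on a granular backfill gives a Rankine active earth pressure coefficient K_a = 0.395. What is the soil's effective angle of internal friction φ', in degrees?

25.7°

K_a = tan²(45° − φ/2) ⇒ 45° − φ/2 = arctan(√0.395) = 32.15°.
φ = 2(45° − 32.15°) = 25.70°.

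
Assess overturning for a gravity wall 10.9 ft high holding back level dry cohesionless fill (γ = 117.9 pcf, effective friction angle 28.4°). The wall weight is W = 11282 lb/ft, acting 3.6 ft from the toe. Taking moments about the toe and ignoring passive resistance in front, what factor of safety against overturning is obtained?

K_a = tan²(45° − 28.4°/2) = 0.3554.
P_a = ½K_aγH² = 0.5×0.3554×117.9×10.9² = 2489 lb/ft, acting at H/3 = 3.633 ft above the base.
Overturning moment M_o = P_a × H/3 = 2489 × 3.633 = 9043.
Resisting moment M_r = W × 3.6 = 11282 × 3.6 = 40620.
FS_overturning = M_r/M_o = 40620/9043 = 4.491.

4.49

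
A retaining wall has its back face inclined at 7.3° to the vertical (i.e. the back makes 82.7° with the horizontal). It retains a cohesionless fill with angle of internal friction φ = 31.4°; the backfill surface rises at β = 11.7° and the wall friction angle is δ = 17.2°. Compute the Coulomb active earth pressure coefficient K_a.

K_a = sin²(α+φ) / [sin²α · sin(α−δ) · (1 + √{sin(φ+δ)sin(φ−β) / (sin(α−δ)sin(α+β))})²].
With α = 82.7°, φ = 31.4°, δ = 17.2°, β = 11.7°: K_a = 0.3987.

0.399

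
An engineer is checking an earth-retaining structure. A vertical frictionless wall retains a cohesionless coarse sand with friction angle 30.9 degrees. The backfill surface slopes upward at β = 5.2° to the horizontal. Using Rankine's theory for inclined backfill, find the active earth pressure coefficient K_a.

0.325

K_a = cos β · (cos β − √(cos²β − cos²φ)) / (cos β + √(cos²β − cos²φ)).
cos β = 0.9959, cos φ = 0.8581, √(cos²β − cos²φ) = 0.5055.
K_a = 0.9959 × (0.9959 − 0.5055)/(0.9959 + 0.5055) = 0.3253.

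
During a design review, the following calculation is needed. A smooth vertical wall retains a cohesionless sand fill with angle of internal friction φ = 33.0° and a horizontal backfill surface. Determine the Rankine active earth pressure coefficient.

0.295

K_a = (1 − sin φ)/(1 + sin φ) = (1 − sin 33.0°)/(1 + sin 33.0°) = 0.2948.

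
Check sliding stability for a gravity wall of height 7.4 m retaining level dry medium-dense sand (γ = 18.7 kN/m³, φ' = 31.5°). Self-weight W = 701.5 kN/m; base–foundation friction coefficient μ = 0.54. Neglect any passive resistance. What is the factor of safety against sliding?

2.36

K_a = tan²(45° − 31.5°/2) = 0.3136.
P_a = ½K_aγH² = 0.5×0.3136×18.7×7.4² = 160.6 kN/m, acting at H/3 = 2.467 m above the base.
FS_sliding = μW / P_a = 0.54×701.5 / 160.6 = 2.359.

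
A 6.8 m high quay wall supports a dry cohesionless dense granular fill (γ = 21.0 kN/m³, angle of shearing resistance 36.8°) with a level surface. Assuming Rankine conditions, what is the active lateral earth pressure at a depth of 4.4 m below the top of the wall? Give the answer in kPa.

K_a = (1 − sin φ)/(1 + sin φ) = 0.2508.
σ_h = K_a γ z = 0.2508 × 21.0 × 4.4 = 23.17 kPa.

23.2 kPa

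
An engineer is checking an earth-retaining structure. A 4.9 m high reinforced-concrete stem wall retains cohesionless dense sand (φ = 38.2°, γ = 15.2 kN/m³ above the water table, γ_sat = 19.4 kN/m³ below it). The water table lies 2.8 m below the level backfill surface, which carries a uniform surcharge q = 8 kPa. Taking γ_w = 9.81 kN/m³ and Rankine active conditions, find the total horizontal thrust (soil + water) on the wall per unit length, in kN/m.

K_a = tan²(45° − φ/2) = 0.2358.
γ' = 19.4 − 9.81 = 9.590 kN/m³. h₂ = H − d_w = 2.1 m.
σ'_h: at surface K_a·q = 1.886; at WT K_a(q+γd_w) = 11.92; at base K_a(q+γd_w+γ'h₂) = 16.67 kPa.
P₁ = ½(1.886+11.92)×2.8 = 19.33; P₂ = ½(11.92+16.67)×2.1 = 30.02; P_w = ½γ_w h₂² = 21.63.
Total = 19.33+30.02+21.63 = 70.98 kN/m.

71.0 kN/m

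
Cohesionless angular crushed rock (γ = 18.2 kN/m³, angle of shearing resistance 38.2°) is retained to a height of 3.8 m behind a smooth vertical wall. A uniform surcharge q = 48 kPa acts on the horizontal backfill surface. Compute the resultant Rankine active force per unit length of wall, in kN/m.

K_a = tan²(45° − φ/2) = 0.2358.
Soil triangle: ½ K_a γ H² = 0.5×0.2358×18.2×3.8² = 30.98 kN/m.
Surcharge rectangle: K_a q H = 0.2358×48×3.8 = 43.01 kN/m.
Total = 30.98 + 43.01 = 73.99 kN/m.

74.0 kN/m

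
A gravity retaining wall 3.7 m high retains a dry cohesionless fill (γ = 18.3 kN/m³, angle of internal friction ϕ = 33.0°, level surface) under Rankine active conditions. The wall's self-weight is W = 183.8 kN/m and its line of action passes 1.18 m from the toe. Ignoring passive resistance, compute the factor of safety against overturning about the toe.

4.76

K_a = tan²(45° − 33.0°/2) = 0.2948.
P_a = ½K_aγH² = 0.5×0.2948×18.3×3.7² = 36.93 kN/m, acting at H/3 = 1.233 m above the base.
Overturning moment M_o = P_a × H/3 = 36.93 × 1.233 = 45.54.
Resisting moment M_r = W × 1.18 = 183.8 × 1.18 = 216.9.
FS_overturning = M_r/M_o = 216.9/45.54 = 4.762.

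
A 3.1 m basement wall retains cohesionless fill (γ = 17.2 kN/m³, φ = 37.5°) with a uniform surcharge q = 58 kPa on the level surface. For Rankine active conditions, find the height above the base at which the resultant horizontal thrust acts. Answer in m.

K_a = 0.2432.
Triangular part P₁ = ½K_aγH² = 20.10 at H/3 = 1.033 m; rectangular part P₂ = K_a q H = 43.73 at H/2 = 1.550 m.
ȳ = (P₁·1.033 + P₂·1.550)/(P₁+P₂) = 1.387 m.

1.39 m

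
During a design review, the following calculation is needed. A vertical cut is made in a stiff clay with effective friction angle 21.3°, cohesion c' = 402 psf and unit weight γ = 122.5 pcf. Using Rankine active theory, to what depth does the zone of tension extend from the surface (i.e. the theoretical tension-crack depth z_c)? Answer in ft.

9.60 ft

K_a = tan²(45° − 21.3°/2) = 0.4671; √K_a = 0.6834.
The active pressure is zero where K_a γ z = 2c√K_a, so z_c = 2c/(γ√K_a) = 2×402/(122.5×0.6834) = 9.603 ft.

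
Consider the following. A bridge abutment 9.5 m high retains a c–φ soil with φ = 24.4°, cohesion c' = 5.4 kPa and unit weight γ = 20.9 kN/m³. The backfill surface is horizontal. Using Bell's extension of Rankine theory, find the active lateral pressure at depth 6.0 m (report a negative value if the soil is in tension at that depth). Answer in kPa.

K_a = (1 − sin φ)/(1 + sin φ) = 0.4153.
σ_a = K_a γ z − 2c√K_a = 0.4153×20.9×6.0 − 2×5.4×0.6445 = 45.12 kPa.

45.1 kPa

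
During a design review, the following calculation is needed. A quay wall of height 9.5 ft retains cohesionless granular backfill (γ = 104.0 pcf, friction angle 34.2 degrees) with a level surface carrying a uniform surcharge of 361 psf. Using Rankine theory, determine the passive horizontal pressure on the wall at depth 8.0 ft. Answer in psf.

K_p = (1 + sin φ)/(1 − sin φ) = 3.567.
σ_v = γz + q = 104.0 × 8.0 + 361 = 1193 psf.
σ_h = K_p σ_v = 3.567 × 1193 = 4256 psf.

4260 psf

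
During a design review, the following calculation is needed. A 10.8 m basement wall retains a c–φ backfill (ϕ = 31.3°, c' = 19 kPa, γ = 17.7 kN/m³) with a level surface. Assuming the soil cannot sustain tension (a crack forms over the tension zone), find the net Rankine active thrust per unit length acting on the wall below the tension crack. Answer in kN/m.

136 kN/m

K_a = 0.3162; √K_a = 0.5623.
Tension-crack depth z_c = 2c/(γ√K_a) = 2×19/(17.7×0.5623) = 3.818 m.
σ_a at base = K_a γ H − 2c√K_a = 0.3162×17.7×10.8 − 2×19×0.5623 = 39.08 kPa.
P_a = ½ × 39.08 × (H − z_c) = 0.5×39.08×6.982 = 136.4 kN/m.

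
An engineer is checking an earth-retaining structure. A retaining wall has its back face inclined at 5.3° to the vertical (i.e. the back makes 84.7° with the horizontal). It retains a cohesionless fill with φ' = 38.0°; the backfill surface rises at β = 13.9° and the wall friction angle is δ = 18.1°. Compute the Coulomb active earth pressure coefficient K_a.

0.300

K_a = sin²(α+φ) / [sin²α · sin(α−δ) · (1 + √{sin(φ+δ)sin(φ−β) / (sin(α−δ)sin(α+β))})²].
With α = 84.7°, φ = 38.0°, δ = 18.1°, β = 13.9°: K_a = 0.2998.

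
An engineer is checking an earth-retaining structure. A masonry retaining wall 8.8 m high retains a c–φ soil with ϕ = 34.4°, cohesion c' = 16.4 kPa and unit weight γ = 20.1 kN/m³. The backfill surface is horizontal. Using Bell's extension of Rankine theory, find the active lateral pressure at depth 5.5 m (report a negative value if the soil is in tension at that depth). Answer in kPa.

K_a = (1 − sin φ)/(1 + sin φ) = 0.2780.
σ_a = K_a γ z − 2c√K_a = 0.2780×20.1×5.5 − 2×16.4×0.5272 = 13.44 kPa.

13.4 kPa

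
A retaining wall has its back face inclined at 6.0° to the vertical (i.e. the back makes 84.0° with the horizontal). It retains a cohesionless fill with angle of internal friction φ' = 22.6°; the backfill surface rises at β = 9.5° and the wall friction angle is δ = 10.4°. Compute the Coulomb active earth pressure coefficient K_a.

0.524

K_a = sin²(α+φ) / [sin²α · sin(α−δ) · (1 + √{sin(φ+δ)sin(φ−β) / (sin(α−δ)sin(α+β))})²].
With α = 84.0°, φ = 22.6°, δ = 10.4°, β = 9.5°: K_a = 0.5240.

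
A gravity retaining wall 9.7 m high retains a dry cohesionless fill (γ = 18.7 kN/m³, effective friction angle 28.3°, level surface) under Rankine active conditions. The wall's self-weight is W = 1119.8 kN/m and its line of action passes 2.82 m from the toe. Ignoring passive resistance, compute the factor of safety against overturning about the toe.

K_a = tan²(45° − 28.3°/2) = 0.3568.
P_a = ½K_aγH² = 0.5×0.3568×18.7×9.7² = 313.9 kN/m, acting at H/3 = 3.233 m above the base.
Overturning moment M_o = P_a × H/3 = 313.9 × 3.233 = 1015.
Resisting moment M_r = W × 2.82 = 1119.8 × 2.82 = 3158.
FS_overturning = M_r/M_o = 3158/1015 = 3.112.

3.11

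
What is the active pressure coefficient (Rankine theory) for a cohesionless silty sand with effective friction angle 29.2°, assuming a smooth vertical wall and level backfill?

0.344

K_a = tan²(45° − φ/2) = tan²(30.40°) = 0.3442.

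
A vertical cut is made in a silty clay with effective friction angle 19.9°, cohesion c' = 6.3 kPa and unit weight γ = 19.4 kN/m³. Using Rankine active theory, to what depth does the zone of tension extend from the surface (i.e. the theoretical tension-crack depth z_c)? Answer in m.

0.926 m

K_a = tan²(45° − 19.9°/2) = 0.4921; √K_a = 0.7015.
The active pressure is zero where K_a γ z = 2c√K_a, so z_c = 2c/(γ√K_a) = 2×6.3/(19.4×0.7015) = 0.9258 m.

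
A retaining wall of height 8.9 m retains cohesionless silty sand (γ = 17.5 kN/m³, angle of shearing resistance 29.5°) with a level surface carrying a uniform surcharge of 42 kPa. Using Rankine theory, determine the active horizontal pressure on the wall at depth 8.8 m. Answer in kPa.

66.7 kPa

K_a = (1 − sin φ)/(1 + sin φ) = 0.3401.
σ_v = γz + q = 17.5 × 8.8 + 42 = 196.0 kPa.
σ_h = K_a σ_v = 0.3401 × 196.0 = 66.66 kPa.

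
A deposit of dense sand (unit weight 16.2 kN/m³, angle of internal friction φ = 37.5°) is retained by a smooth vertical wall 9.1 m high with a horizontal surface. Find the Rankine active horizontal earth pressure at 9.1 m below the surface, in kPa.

35.9 kPa

K_a = (1 − sin φ)/(1 + sin φ) = 0.2432.
σ_h = K_a γ z = 0.2432 × 16.2 × 9.1 = 35.85 kPa.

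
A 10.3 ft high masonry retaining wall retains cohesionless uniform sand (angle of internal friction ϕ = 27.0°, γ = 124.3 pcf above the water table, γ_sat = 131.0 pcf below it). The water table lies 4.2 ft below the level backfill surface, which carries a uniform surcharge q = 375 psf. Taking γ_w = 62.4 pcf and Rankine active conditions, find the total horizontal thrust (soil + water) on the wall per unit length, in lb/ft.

K_a = tan²(45° − φ/2) = 0.3755.
γ' = 131.0 − 62.4 = 68.60 pcf. h₂ = H − d_w = 6.1 ft.
σ'_h: at surface K_a·q = 140.8; at WT K_a(q+γd_w) = 336.9; at base K_a(q+γd_w+γ'h₂) = 494.0 psf.
P₁ = ½(140.8+336.9)×4.2 = 1003; P₂ = ½(336.9+494.0)×6.1 = 2534; P_w = ½γ_w h₂² = 1161.
Total = 1003+2534+1161 = 4698 lb/ft.

4700 lb/ft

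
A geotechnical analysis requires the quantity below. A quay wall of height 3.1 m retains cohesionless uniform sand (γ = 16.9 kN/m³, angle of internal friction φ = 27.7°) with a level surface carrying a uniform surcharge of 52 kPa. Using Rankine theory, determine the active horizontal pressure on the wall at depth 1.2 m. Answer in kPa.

K_a = (1 − sin φ)/(1 + sin φ) = 0.3653.
σ_v = γz + q = 16.9 × 1.2 + 52 = 72.28 kPa.
σ_h = K_a σ_v = 0.3653 × 72.28 = 26.41 kPa.

26.4 kPa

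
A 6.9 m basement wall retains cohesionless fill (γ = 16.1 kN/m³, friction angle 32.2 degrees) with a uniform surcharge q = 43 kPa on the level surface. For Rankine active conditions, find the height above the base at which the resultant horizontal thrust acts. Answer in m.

K_a = 0.3047.
Triangular part P₁ = ½K_aγH² = 116.8 at H/3 = 2.300 m; rectangular part P₂ = K_a q H = 90.42 at H/2 = 3.450 m.
ȳ = (P₁·2.300 + P₂·3.450)/(P₁+P₂) = 2.802 m.

2.80 m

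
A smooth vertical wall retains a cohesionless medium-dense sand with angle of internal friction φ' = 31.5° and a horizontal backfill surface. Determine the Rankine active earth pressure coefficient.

0.314

K_a = tan²(45° − φ/2) = tan²(29.25°) = 0.3136.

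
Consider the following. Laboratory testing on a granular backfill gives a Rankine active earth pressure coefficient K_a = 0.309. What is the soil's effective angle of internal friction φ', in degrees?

K_a = tan²(45° − φ/2) ⇒ 45° − φ/2 = arctan(√0.309) = 29.07°.
φ = 2(45° − 29.07°) = 31.86°.

31.9°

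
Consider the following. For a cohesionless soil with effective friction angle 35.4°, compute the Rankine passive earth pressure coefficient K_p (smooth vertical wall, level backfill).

K_p = (1 + sin φ)/(1 − sin φ) = tan²(45° + 35.4°/2) = 3.754.

3.75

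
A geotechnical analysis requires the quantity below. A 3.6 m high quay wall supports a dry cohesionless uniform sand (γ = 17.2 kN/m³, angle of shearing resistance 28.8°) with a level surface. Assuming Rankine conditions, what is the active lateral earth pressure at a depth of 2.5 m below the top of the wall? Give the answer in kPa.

K_a = (1 − sin φ)/(1 + sin φ) = 0.3498.
σ_h = K_a γ z = 0.3498 × 17.2 × 2.5 = 15.04 kPa.

15.0 kPa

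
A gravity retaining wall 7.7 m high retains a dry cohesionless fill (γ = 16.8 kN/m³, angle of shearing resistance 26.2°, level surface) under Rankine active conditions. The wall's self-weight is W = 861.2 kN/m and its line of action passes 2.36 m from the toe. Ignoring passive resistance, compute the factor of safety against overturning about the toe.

K_a = tan²(45° − 26.2°/2) = 0.3874.
P_a = ½K_aγH² = 0.5×0.3874×16.8×7.7² = 193.0 kN/m, acting at H/3 = 2.567 m above the base.
Overturning moment M_o = P_a × H/3 = 193.0 × 2.567 = 495.3.
Resisting moment M_r = W × 2.36 = 861.2 × 2.36 = 2032.
FS_overturning = M_r/M_o = 2032/495.3 = 4.104.

4.10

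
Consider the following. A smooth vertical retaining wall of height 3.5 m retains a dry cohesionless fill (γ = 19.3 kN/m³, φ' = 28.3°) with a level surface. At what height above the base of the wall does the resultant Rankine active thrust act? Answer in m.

1.17 m

K_a = 0.3568.
The pressure distribution is triangular, so the resultant acts at H/3 above the base = 3.5/3 = 1.167 m.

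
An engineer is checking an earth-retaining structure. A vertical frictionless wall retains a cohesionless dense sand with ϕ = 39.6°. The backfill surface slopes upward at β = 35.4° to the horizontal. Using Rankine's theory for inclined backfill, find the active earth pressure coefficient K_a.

0.414

K_a = cos β · (cos β − √(cos²β − cos²φ)) / (cos β + √(cos²β − cos²φ)).
cos β = 0.8151, cos φ = 0.7705, √(cos²β − cos²φ) = 0.2660.
K_a = 0.8151 × (0.8151 − 0.2660)/(0.8151 + 0.2660) = 0.4140.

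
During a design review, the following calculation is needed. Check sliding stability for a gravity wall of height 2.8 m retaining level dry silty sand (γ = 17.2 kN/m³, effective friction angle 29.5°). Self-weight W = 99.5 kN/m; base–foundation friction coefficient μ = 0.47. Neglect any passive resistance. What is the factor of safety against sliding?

K_a = tan²(45° − 29.5°/2) = 0.3401.
P_a = ½K_aγH² = 0.5×0.3401×17.2×2.8² = 22.93 kN/m, acting at H/3 = 0.9333 m above the base.
FS_sliding = μW / P_a = 0.47×99.5 / 22.93 = 2.039.

2.04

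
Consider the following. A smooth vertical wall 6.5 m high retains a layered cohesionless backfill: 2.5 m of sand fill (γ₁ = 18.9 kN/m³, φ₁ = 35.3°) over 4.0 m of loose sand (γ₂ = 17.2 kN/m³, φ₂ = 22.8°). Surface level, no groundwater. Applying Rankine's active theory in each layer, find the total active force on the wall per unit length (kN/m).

K_a1 = tan²(45°−35.3°/2) = 0.2675; K_a2 = tan²(45°−22.8°/2) = 0.4414.
Layer 1: σ at base = K_a1 γ₁ h₁ = 12.64 kPa; P₁ = ½×12.64×2.5 = 15.80.
Layer 2: σ_v at top = γ₁h₁ = 47.25; σ_h top = K_a2×47.25 = 20.86; σ_h base = K_a2×(47.25+17.2×4.0) = 51.23.
P₂ = ½(20.86+51.23)×4.0 = 144.2. Total P_a = 15.80+144.2 = 160.0 kN/m.

160 kN/m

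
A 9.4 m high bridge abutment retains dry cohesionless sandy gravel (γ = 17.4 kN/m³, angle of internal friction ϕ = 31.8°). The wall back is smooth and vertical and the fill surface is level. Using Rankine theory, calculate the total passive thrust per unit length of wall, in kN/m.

K_p = tan²(45° + φ/2) = 3.228.
P_p = ½ K_p γ H² = 0.5 × 3.228 × 17.4 × 9.4² = 2481 kN/m.

2480 kN/m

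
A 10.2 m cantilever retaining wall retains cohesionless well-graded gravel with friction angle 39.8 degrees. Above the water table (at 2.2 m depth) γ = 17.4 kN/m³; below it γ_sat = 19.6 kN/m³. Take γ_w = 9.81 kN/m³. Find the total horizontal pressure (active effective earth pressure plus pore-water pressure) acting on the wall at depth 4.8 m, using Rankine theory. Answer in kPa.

K_a = (1 − sin φ)/(1 + sin φ) = 0.2194.
γ' = 19.6 − 9.81 = 9.790 kN/m³.
Effective vertical stress at 4.8 m: σ'_v = 17.4×2.2 + 9.790×2.60 = 63.73 kPa.
σ'_h = K_a σ'_v = 0.2194 × 63.73 = 13.99 kPa; u = γ_w × 2.60 = 25.51 kPa.
Total σ_h = 13.99 + 25.51 = 39.49 kPa.

39.5 kPa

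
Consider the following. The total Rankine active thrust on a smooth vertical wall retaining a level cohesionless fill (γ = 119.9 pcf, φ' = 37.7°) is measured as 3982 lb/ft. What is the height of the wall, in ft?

K_a = 0.2411. P_a = ½ K_a γ H² ⇒ H = √(2P_a/(K_a γ)).
H = √(2×3982/(0.2411×119.9)) = 16.60 ft.

16.6 ft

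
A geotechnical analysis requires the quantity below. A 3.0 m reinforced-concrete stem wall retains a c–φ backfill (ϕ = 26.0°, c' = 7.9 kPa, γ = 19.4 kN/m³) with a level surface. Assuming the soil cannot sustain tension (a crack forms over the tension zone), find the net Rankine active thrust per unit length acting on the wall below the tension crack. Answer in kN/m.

K_a = 0.3905; √K_a = 0.6249.
Tension-crack depth z_c = 2c/(γ√K_a) = 2×7.9/(19.4×0.6249) = 1.303 m.
σ_a at base = K_a γ H − 2c√K_a = 0.3905×19.4×3.0 − 2×7.9×0.6249 = 12.85 kPa.
P_a = ½ × 12.85 × (H − z_c) = 0.5×12.85×1.697 = 10.90 kN/m.

10.9 kN/m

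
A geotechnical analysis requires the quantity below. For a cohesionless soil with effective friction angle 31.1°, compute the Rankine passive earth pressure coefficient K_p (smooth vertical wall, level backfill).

K_p = (1 + sin φ)/(1 − sin φ) = tan²(45° + 31.1°/2) = 3.137.

3.14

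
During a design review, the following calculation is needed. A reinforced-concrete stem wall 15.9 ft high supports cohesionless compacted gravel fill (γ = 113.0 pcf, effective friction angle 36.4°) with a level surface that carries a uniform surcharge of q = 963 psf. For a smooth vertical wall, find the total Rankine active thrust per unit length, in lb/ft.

K_a = tan²(45° − φ/2) = 0.2552.
Soil triangle: ½ K_a γ H² = 0.5×0.2552×113.0×15.9² = 3645 lb/ft.
Surcharge rectangle: K_a q H = 0.2552×963×15.9 = 3907 lb/ft.
Total = 3645 + 3907 = 7552 lb/ft.

7550 lb/ft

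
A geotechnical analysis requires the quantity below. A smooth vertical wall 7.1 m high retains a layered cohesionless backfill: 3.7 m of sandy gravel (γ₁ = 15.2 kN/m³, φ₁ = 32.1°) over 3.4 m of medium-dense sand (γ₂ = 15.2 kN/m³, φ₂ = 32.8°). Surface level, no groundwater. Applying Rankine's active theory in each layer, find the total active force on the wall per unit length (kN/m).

K_a1 = tan²(45°−32.1°/2) = 0.3060; K_a2 = tan²(45°−32.8°/2) = 0.2973.
Layer 1: σ at base = K_a1 γ₁ h₁ = 17.21 kPa; P₁ = ½×17.21×3.7 = 31.84.
Layer 2: σ_v at top = γ₁h₁ = 56.24; σ_h top = K_a2×56.24 = 16.72; σ_h base = K_a2×(56.24+15.2×3.4) = 32.08.
P₂ = ½(16.72+32.08)×3.4 = 82.96. Total P_a = 31.84+82.96 = 114.8 kN/m.

115 kN/m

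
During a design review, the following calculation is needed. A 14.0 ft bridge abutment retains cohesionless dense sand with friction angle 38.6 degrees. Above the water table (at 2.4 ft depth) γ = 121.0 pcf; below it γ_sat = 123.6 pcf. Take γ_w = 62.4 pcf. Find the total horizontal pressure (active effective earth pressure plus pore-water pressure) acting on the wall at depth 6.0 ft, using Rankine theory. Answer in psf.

K_a = (1 − sin φ)/(1 + sin φ) = 0.2316.
γ' = 123.6 − 62.4 = 61.20 pcf.
Effective vertical stress at 6.0 ft: σ'_v = 121.0×2.4 + 61.20×3.60 = 510.7 psf.
σ'_h = K_a σ'_v = 0.2316 × 510.7 = 118.3 psf; u = γ_w × 3.60 = 224.6 psf.
Total σ_h = 118.3 + 224.6 = 342.9 psf.

343 psf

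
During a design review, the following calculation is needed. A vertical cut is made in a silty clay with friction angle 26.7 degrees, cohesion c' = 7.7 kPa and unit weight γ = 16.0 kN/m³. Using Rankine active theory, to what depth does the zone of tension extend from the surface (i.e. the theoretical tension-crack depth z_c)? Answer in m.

1.56 m

K_a = tan²(45° − 26.7°/2) = 0.3800; √K_a = 0.6164.
The active pressure is zero where K_a γ z = 2c√K_a, so z_c = 2c/(γ√K_a) = 2×7.7/(16.0×0.6164) = 1.561 m.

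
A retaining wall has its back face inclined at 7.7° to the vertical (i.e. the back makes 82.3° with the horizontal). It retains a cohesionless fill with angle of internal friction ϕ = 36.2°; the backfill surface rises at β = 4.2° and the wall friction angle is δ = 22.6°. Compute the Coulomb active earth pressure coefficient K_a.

K_a = sin²(α+φ) / [sin²α · sin(α−δ) · (1 + √{sin(φ+δ)sin(φ−β) / (sin(α−δ)sin(α+β))})²].
With α = 82.3°, φ = 36.2°, δ = 22.6°, β = 4.2°: K_a = 0.3060.

0.306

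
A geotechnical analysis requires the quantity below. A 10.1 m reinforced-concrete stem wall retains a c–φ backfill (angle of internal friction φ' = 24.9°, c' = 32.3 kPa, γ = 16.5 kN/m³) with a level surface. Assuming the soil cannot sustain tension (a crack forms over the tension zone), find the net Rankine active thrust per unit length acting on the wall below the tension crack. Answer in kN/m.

52.9 kN/m

K_a = 0.4074; √K_a = 0.6383.
Tension-crack depth z_c = 2c/(γ√K_a) = 2×32.3/(16.5×0.6383) = 6.134 m.
σ_a at base = K_a γ H − 2c√K_a = 0.4074×16.5×10.1 − 2×32.3×0.6383 = 26.66 kPa.
P_a = ½ × 26.66 × (H − z_c) = 0.5×26.66×3.966 = 52.88 kN/m.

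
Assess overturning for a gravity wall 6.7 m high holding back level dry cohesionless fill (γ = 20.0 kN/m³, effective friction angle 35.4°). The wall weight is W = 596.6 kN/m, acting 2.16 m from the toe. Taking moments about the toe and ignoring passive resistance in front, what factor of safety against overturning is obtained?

4.83

K_a = tan²(45° − 35.4°/2) = 0.2664.
P_a = ½K_aγH² = 0.5×0.2664×20.0×6.7² = 119.6 kN/m, acting at H/3 = 2.233 m above the base.
Overturning moment M_o = P_a × H/3 = 119.6 × 2.233 = 267.1.
Resisting moment M_r = W × 2.16 = 596.6 × 2.16 = 1289.
FS_overturning = M_r/M_o = 1289/267.1 = 4.825.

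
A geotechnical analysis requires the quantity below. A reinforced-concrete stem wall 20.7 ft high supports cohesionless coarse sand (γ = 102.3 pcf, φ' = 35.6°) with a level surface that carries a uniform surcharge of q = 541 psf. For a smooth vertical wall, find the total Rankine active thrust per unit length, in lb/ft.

K_a = tan²(45° − φ/2) = 0.2641.
Soil triangle: ½ K_a γ H² = 0.5×0.2641×102.3×20.7² = 5789 lb/ft.
Surcharge rectangle: K_a q H = 0.2641×541×20.7 = 2958 lb/ft.
Total = 5789 + 2958 = 8747 lb/ft.

8750 lb/ft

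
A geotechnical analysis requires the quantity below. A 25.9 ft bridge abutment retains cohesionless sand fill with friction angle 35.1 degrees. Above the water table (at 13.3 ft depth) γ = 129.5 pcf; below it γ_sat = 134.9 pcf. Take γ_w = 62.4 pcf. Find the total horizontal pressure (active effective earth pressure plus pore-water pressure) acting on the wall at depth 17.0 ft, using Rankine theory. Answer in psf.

K_a = (1 − sin φ)/(1 + sin φ) = 0.2698.
γ' = 134.9 − 62.4 = 72.50 pcf.
Effective vertical stress at 17.0 ft: σ'_v = 129.5×13.3 + 72.50×3.70 = 1991 psf.
σ'_h = K_a σ'_v = 0.2698 × 1991 = 537.1 psf; u = γ_w × 3.70 = 230.9 psf.
Total σ_h = 537.1 + 230.9 = 768.0 psf.

768 psf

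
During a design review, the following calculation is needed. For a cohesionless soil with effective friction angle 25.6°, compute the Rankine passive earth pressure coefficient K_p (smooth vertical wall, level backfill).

K_p = (1 + sin φ)/(1 − sin φ) = tan²(45° + 25.6°/2) = 2.522.

2.52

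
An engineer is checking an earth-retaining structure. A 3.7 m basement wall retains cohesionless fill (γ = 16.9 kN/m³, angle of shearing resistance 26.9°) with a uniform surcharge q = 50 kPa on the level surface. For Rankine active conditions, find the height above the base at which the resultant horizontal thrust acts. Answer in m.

K_a = 0.3770.
Triangular part P₁ = ½K_aγH² = 43.61 at H/3 = 1.233 m; rectangular part P₂ = K_a q H = 69.74 at H/2 = 1.850 m.
ȳ = (P₁·1.233 + P₂·1.850)/(P₁+P₂) = 1.613 m.

1.61 m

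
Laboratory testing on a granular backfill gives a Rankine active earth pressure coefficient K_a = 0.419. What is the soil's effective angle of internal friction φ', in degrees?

24.2°

K_a = tan²(45° − φ/2) ⇒ 45° − φ/2 = arctan(√0.419) = 32.92°.
φ = 2(45° − 32.92°) = 24.17°.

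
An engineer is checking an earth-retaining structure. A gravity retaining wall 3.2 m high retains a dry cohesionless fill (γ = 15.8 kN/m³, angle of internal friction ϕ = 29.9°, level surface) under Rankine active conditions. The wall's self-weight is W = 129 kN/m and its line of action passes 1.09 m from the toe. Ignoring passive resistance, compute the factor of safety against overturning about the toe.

4.87

K_a = tan²(45° − 29.9°/2) = 0.3347.
P_a = ½K_aγH² = 0.5×0.3347×15.8×3.2² = 27.07 kN/m, acting at H/3 = 1.067 m above the base.
Overturning moment M_o = P_a × H/3 = 27.07 × 1.067 = 28.88.
Resisting moment M_r = W × 1.09 = 129 × 1.09 = 140.6.
FS_overturning = M_r/M_o = 140.6/28.88 = 4.869.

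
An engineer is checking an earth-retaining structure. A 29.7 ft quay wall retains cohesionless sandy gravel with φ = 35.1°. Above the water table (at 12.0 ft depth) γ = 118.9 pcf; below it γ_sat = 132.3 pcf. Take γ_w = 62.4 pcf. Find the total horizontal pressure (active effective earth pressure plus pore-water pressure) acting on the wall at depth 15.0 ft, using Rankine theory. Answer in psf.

K_a = (1 − sin φ)/(1 + sin φ) = 0.2698.
γ' = 132.3 − 62.4 = 69.90 pcf.
Effective vertical stress at 15.0 ft: σ'_v = 118.9×12.0 + 69.90×3.00 = 1637 psf.
σ'_h = K_a σ'_v = 0.2698 × 1637 = 441.6 psf; u = γ_w × 3.00 = 187.2 psf.
Total σ_h = 441.6 + 187.2 = 628.8 psf.

629 psf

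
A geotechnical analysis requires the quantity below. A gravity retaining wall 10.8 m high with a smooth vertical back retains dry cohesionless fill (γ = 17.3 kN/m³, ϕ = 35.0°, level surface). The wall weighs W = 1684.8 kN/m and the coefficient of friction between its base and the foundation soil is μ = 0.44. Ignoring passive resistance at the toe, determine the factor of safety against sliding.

2.71

K_a = tan²(45° − 35.0°/2) = 0.2710.
P_a = ½K_aγH² = 0.5×0.2710×17.3×10.8² = 273.4 kN/m, acting at H/3 = 3.600 m above the base.
FS_sliding = μW / P_a = 0.44×1684.8 / 273.4 = 2.711.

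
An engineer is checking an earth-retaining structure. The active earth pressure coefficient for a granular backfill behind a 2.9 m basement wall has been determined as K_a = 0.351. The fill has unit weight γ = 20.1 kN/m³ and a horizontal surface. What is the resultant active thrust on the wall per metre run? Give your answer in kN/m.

P = ½ K_a γ H² = 0.5 × 0.351 × 20.1 × 2.9² = 29.67 kN/m.

29.7 kN/m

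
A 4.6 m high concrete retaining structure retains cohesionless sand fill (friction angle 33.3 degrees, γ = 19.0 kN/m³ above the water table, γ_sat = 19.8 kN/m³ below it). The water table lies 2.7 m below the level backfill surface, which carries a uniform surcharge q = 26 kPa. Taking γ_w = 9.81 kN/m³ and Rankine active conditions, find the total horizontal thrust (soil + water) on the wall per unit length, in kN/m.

106 kN/m

K_a = tan²(45° − φ/2) = 0.2911.
γ' = 19.8 − 9.81 = 9.990 kN/m³. h₂ = H − d_w = 1.9 m.
σ'_h: at surface K_a·q = 7.570; at WT K_a(q+γd_w) = 22.50; at base K_a(q+γd_w+γ'h₂) = 28.03 kPa.
P₁ = ½(7.570+22.50)×2.7 = 40.60; P₂ = ½(22.50+28.03)×1.9 = 48.01; P_w = ½γ_w h₂² = 17.71.
Total = 40.60+48.01+17.71 = 106.3 kN/m.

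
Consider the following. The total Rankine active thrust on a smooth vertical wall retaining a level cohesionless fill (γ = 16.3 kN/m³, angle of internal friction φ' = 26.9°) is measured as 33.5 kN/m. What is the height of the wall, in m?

3.30 m

K_a = 0.3770. P_a = ½ K_a γ H² ⇒ H = √(2P_a/(K_a γ)).
H = √(2×33.5/(0.3770×16.3)) = 3.302 m.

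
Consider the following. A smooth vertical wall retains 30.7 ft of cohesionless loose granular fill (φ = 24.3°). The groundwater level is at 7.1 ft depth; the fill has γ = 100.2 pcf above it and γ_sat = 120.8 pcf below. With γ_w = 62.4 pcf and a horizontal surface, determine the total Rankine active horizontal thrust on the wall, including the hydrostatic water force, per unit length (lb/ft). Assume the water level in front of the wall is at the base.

K_a = tan²(45° − φ/2) = 0.4169.
γ' = 120.8 − 62.4 = 58.40 pcf. Depth below WT = 23.6 ft.
σ'_h at WT = K_a γ d_w = 296.6 psf; at base = 296.6 + K_a γ' × 23.6 = 871.2 psf.
P₁ (0–7.1 ft) = ½×296.6×7.1 = 1053. P₂ (7.1–30.7 ft) = ½(296.6+871.2)×23.6 = 13780.
P_w = ½ γ_w h₂² = 0.5×62.4×23.6² = 17380. Total = 1053+13780+17380 = 32210 lb/ft.

32200 lb/ft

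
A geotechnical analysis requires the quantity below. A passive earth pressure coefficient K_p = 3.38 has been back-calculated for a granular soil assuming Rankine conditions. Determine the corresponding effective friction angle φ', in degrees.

K_p = (1+sin φ)/(1−sin φ) ⇒ sin φ = (K_p − 1)/(K_p + 1) = 0.5434.
φ = arcsin(0.5434) = 32.91°.

32.9°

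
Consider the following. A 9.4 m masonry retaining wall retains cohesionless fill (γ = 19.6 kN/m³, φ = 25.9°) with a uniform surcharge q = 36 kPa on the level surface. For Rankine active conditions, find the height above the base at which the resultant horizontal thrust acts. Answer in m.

3.57 m

K_a = 0.3920.
Triangular part P₁ = ½K_aγH² = 339.4 at H/3 = 3.133 m; rectangular part P₂ = K_a q H = 132.6 at H/2 = 4.700 m.
ȳ = (P₁·3.133 + P₂·4.700)/(P₁+P₂) = 3.574 m.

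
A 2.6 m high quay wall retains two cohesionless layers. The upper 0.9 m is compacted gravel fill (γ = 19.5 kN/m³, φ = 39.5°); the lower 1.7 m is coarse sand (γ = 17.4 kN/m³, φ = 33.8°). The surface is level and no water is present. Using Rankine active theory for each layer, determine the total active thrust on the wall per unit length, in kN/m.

K_a1 = tan²(45°−39.5°/2) = 0.2224; K_a2 = tan²(45°−33.8°/2) = 0.2851.
Layer 1: σ at base = K_a1 γ₁ h₁ = 3.904 kPa; P₁ = ½×3.904×0.9 = 1.757.
Layer 2: σ_v at top = γ₁h₁ = 17.55; σ_h top = K_a2×17.55 = 5.004; σ_h base = K_a2×(17.55+17.4×1.7) = 13.44.
P₂ = ½(5.004+13.44)×1.7 = 15.67. Total P_a = 1.757+15.67 = 17.43 kN/m.

17.4 kN/m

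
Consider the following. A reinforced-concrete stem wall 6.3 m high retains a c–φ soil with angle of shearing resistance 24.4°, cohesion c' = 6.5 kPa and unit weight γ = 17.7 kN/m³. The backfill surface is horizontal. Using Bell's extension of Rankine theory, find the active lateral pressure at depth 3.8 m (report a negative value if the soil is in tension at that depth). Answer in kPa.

19.6 kPa

K_a = (1 − sin φ)/(1 + sin φ) = 0.4153.
σ_a = K_a γ z − 2c√K_a = 0.4153×17.7×3.8 − 2×6.5×0.6445 = 19.56 kPa.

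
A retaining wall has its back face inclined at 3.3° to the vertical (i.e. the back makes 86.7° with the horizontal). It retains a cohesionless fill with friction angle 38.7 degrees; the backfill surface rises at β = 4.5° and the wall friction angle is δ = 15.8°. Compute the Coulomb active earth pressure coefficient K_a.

0.245

K_a = sin²(α+φ) / [sin²α · sin(α−δ) · (1 + √{sin(φ+δ)sin(φ−β) / (sin(α−δ)sin(α+β))})²].
With α = 86.7°, φ = 38.7°, δ = 15.8°, β = 4.5°: K_a = 0.2453.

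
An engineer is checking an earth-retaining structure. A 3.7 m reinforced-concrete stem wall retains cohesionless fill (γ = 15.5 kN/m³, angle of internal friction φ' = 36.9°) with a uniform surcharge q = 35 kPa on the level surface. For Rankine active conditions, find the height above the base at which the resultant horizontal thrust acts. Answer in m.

K_a = 0.2497.
Triangular part P₁ = ½K_aγH² = 26.49 at H/3 = 1.233 m; rectangular part P₂ = K_a q H = 32.33 at H/2 = 1.850 m.
ȳ = (P₁·1.233 + P₂·1.850)/(P₁+P₂) = 1.572 m.

1.57 m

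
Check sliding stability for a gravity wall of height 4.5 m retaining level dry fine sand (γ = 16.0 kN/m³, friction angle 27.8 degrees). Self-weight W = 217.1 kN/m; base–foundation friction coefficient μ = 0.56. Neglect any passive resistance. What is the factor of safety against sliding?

2.06

K_a = tan²(45° − 27.8°/2) = 0.3639.
P_a = ½K_aγH² = 0.5×0.3639×16.0×4.5² = 58.95 kN/m, acting at H/3 = 1.500 m above the base.
FS_sliding = μW / P_a = 0.56×217.1 / 58.95 = 2.062.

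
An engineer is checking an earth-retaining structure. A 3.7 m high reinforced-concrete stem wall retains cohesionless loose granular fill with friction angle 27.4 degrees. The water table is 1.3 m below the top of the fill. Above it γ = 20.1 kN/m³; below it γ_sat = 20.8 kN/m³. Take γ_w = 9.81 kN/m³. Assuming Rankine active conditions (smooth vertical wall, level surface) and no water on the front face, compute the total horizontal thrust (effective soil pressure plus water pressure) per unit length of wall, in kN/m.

69.4 kN/m

K_a = tan²(45° − φ/2) = 0.3697.
γ' = 20.8 − 9.81 = 10.99 kN/m³. Depth below WT = 2.4 m.
σ'_h at WT = K_a γ d_w = 9.660 kPa; at base = 9.660 + K_a γ' × 2.4 = 19.41 kPa.
P₁ (0–1.3 m) = ½×9.660×1.3 = 6.279. P₂ (1.3–3.7 m) = ½(9.660+19.41)×2.4 = 34.88.
P_w = ½ γ_w h₂² = 0.5×9.81×2.4² = 28.25. Total = 6.279+34.88+28.25 = 69.42 kN/m.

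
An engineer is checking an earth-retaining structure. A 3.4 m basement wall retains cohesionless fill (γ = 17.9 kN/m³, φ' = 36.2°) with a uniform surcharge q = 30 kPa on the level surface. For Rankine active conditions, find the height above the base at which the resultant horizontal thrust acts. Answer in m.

K_a = 0.2574.
Triangular part P₁ = ½K_aγH² = 26.63 at H/3 = 1.133 m; rectangular part P₂ = K_a q H = 26.25 at H/2 = 1.700 m.
ȳ = (P₁·1.133 + P₂·1.700)/(P₁+P₂) = 1.415 m.

1.41 m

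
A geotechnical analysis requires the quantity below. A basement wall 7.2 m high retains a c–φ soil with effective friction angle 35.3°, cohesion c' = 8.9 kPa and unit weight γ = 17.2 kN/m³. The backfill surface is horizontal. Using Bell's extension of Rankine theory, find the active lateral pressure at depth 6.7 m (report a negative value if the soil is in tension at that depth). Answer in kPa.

21.6 kPa

K_a = (1 − sin φ)/(1 + sin φ) = 0.2675.
σ_a = K_a γ z − 2c√K_a = 0.2675×17.2×6.7 − 2×8.9×0.5172 = 21.62 kPa.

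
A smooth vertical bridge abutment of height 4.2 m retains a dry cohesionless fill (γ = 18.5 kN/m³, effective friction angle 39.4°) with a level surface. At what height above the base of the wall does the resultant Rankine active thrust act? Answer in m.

K_a = 0.2234.
The pressure distribution is triangular, so the resultant acts at H/3 above the base = 4.2/3 = 1.400 m.

1.40 m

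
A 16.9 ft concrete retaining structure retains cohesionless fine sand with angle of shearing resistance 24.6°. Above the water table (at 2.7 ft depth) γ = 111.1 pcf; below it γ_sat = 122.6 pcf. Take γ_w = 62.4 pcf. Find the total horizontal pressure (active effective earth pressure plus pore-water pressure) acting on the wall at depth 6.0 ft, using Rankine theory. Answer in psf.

K_a = (1 − sin φ)/(1 + sin φ) = 0.4121.
γ' = 122.6 − 62.4 = 60.20 pcf.
Effective vertical stress at 6.0 ft: σ'_v = 111.1×2.7 + 60.20×3.30 = 498.6 psf.
σ'_h = K_a σ'_v = 0.4121 × 498.6 = 205.5 psf; u = γ_w × 3.30 = 205.9 psf.
Total σ_h = 205.5 + 205.9 = 411.4 psf.

411 psf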